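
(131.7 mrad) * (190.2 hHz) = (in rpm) 2.392e+04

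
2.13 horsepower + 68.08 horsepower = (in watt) 5.236e+04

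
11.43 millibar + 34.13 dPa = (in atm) 0.01131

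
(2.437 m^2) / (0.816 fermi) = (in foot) 9.798e+15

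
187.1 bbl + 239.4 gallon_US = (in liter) 3.065e+04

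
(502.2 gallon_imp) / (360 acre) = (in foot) 5.141e-06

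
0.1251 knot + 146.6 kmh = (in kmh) 146.8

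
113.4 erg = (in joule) 1.134e-05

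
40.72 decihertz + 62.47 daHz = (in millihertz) 6.288e+05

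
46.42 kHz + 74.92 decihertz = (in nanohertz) 4.643e+13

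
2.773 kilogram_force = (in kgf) 2.773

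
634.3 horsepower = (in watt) 4.73e+05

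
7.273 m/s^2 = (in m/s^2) 7.273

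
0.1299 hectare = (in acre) 0.321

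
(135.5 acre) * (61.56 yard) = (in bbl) 1.941e+08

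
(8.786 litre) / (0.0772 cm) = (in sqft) 122.5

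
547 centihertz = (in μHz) 5.47e+06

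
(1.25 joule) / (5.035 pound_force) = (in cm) 5.581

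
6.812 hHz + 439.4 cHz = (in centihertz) 6.856e+04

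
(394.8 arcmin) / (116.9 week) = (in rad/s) 1.624e-09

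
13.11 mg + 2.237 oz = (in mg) 6.343e+04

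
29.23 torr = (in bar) 0.03897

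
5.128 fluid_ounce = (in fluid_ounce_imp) 5.337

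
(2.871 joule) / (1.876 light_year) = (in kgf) 1.65e-17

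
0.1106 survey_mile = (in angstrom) 1.78e+12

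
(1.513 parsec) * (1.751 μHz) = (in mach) 2.401e+08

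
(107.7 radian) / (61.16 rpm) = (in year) 5.332e-07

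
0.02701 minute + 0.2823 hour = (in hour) 0.2828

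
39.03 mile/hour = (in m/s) 17.45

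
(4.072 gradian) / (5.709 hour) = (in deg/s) 0.0001783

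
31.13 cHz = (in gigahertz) 3.113e-10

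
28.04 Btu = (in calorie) 7071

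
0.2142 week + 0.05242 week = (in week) 0.2666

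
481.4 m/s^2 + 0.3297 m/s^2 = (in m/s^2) 481.7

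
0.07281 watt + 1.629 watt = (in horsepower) 0.002282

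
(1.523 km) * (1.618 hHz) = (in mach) 723.7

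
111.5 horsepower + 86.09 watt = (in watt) 8.323e+04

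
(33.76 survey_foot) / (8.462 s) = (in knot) 2.364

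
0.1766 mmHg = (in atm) 0.0002324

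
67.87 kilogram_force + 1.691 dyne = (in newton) 665.6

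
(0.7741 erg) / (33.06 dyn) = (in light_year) 2.475e-20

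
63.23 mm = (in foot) 0.2074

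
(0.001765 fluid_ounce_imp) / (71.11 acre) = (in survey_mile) 1.083e-16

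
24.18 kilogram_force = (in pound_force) 53.31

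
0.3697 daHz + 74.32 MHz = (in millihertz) 7.432e+10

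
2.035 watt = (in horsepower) 0.002729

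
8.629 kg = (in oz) 304.4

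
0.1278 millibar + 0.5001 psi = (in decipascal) 3.461e+04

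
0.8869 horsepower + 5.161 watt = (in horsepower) 0.8938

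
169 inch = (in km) 0.004293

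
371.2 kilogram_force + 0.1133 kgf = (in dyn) 3.641e+08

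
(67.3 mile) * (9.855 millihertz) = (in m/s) 1067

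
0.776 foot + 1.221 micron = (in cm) 23.65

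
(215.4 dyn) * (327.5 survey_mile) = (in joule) 1135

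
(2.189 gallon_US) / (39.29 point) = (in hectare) 5.978e-05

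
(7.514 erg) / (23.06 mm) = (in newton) 3.258e-05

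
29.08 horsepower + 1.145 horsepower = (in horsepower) 30.22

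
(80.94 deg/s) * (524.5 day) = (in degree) 3.668e+09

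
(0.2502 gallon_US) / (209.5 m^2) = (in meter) 4.521e-06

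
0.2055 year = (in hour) 1800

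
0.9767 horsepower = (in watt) 728.3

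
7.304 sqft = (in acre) 0.0001677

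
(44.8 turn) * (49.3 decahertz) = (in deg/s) 7.951e+06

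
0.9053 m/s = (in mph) 2.025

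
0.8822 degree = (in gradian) 0.9802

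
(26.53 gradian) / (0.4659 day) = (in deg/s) 0.0005932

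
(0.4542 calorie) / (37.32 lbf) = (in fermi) 1.145e+13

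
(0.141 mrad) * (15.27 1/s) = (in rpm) 0.02056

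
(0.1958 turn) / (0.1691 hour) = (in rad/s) 0.002021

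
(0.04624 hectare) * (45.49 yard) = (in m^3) 1.923e+04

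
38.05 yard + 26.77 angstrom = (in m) 34.79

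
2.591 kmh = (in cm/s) 71.97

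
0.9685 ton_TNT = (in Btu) 3.841e+06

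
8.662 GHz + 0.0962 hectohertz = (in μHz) 8.662e+15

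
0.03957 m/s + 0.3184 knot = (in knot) 0.3953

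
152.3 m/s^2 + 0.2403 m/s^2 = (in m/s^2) 152.5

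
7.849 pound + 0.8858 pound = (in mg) 3.962e+06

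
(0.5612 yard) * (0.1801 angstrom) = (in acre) 2.284e-15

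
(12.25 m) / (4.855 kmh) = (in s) 9.083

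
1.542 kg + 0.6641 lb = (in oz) 65.02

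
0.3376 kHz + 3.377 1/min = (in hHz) 3.377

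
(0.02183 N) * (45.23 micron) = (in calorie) 2.36e-07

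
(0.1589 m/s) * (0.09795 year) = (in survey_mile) 305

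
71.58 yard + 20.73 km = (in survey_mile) 12.92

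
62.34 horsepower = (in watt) 4.649e+04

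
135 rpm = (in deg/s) 810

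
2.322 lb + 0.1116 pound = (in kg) 1.104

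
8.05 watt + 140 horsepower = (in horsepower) 140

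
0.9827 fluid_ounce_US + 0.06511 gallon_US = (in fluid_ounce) 9.317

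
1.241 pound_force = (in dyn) 5.52e+05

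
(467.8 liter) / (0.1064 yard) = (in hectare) 0.0004808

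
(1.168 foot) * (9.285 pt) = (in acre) 2.882e-07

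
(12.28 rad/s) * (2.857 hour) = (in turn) 2.01e+04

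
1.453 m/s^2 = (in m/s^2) 1.453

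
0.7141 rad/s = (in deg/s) 40.91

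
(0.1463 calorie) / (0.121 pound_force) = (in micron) 1.137e+06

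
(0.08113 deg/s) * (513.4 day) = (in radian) 6.281e+04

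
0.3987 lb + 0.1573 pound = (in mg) 2.522e+05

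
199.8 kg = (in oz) 7048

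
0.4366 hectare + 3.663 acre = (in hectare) 1.919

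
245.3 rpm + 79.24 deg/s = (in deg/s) 1551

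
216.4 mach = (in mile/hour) 1.648e+05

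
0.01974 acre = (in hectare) 0.007988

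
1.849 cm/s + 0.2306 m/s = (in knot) 0.4842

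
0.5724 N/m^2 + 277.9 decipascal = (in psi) 0.004114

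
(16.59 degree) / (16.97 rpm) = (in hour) 4.526e-05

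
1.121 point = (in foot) 0.001297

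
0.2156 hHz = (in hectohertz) 0.2156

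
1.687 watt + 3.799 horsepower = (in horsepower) 3.801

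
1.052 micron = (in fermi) 1.052e+09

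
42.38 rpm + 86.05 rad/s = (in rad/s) 90.49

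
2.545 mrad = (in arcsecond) 524.9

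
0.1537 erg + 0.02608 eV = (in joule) 1.537e-08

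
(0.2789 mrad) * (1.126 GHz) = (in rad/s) 3.14e+05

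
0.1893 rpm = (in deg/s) 1.136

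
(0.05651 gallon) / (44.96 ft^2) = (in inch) 0.002016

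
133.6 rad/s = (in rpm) 1276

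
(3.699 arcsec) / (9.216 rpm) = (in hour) 5.162e-09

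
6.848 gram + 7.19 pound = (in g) 3268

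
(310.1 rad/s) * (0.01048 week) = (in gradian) 1.251e+08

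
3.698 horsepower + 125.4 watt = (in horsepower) 3.866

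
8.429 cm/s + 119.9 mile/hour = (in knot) 104.4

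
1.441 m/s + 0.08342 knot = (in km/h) 5.342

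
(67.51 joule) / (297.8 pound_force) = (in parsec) 1.652e-18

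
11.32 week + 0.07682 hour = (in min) 1.141e+05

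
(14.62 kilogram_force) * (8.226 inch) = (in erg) 2.996e+08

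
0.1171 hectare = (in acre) 0.2894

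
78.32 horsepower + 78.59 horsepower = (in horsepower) 156.9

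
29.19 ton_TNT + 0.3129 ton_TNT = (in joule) 1.234e+11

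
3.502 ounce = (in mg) 9.928e+04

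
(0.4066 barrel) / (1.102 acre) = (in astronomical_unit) 9.69e-17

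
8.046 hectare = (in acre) 19.88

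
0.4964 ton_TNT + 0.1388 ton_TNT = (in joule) 2.658e+09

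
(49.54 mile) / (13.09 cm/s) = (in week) 1.007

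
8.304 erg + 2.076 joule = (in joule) 2.076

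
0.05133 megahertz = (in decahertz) 5133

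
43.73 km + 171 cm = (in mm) 4.373e+07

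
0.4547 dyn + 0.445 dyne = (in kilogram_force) 9.174e-07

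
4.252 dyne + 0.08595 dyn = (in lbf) 9.752e-06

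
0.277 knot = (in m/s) 0.1425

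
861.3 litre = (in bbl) 5.417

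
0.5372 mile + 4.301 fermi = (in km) 0.8645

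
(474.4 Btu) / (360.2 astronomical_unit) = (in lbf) 2.088e-09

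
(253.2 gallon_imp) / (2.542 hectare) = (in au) 3.027e-16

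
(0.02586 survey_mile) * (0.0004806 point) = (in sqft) 7.595e-05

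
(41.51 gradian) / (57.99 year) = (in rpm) 3.405e-09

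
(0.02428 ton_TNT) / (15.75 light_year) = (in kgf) 6.952e-11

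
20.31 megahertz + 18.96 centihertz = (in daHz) 2.031e+06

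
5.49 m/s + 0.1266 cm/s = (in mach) 0.01613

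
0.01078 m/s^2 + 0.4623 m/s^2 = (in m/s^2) 0.4731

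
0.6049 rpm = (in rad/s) 0.06334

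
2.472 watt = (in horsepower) 0.003315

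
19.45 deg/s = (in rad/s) 0.3395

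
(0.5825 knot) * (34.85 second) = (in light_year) 1.104e-15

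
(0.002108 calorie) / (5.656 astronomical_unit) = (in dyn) 1.042e-09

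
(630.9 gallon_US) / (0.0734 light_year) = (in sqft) 3.702e-14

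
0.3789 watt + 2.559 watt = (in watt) 2.938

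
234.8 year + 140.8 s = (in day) 8.57e+04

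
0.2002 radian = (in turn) 0.03186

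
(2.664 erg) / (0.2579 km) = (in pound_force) 2.322e-10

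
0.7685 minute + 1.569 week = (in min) 1.582e+04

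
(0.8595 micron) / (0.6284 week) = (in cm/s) 2.262e-10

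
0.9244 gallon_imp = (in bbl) 0.02643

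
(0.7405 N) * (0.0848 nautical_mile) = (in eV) 7.259e+20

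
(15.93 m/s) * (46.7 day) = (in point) 1.822e+11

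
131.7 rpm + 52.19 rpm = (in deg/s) 1103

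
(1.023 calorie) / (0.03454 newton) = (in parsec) 4.016e-15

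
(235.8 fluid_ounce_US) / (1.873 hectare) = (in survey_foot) 1.221e-06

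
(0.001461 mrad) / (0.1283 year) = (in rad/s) 3.611e-13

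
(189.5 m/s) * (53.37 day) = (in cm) 8.738e+10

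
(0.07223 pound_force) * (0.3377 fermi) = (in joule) 1.085e-16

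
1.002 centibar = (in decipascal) 1.002e+04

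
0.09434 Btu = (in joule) 99.53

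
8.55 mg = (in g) 0.00855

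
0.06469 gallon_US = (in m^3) 0.0002449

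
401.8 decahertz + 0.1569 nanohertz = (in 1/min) 2.411e+05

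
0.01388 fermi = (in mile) 8.625e-21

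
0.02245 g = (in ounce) 0.0007919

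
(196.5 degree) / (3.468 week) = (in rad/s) 1.635e-06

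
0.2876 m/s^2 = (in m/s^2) 0.2876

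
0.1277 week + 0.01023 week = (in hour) 23.17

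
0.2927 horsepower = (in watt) 218.3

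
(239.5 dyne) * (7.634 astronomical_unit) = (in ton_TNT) 0.6537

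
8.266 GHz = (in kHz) 8.266e+06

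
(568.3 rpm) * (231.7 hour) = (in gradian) 3.16e+09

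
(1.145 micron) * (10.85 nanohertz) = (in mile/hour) 2.779e-14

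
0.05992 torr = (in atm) 7.884e-05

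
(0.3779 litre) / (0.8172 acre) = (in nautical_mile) 6.17e-11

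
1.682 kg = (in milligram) 1.682e+06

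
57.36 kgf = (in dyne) 5.625e+07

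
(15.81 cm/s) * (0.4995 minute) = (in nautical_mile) 0.002558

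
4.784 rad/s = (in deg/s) 274.1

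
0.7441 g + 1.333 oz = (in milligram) 3.853e+04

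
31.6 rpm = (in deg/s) 189.6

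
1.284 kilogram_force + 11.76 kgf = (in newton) 127.9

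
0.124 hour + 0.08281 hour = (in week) 0.001231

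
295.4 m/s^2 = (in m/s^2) 295.4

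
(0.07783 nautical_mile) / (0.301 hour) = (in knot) 0.2586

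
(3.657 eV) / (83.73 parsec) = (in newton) 2.268e-37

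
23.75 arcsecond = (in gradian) 0.00733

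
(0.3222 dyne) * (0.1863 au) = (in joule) 8.98e+04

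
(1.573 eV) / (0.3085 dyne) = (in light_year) 8.635e-30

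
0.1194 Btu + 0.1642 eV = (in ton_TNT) 3.011e-08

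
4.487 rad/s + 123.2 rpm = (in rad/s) 17.39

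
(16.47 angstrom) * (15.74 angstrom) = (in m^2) 2.592e-18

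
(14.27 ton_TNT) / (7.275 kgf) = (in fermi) 8.369e+23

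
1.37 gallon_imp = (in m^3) 0.006228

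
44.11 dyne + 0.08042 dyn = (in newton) 0.0004419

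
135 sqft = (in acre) 0.003099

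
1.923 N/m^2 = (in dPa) 19.23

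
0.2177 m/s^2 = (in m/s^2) 0.2177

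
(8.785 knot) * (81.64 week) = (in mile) 1.387e+05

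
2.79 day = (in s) 2.411e+05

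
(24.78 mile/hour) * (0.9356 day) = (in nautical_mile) 483.5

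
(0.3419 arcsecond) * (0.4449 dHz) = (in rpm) 7.042e-07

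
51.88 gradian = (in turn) 0.1297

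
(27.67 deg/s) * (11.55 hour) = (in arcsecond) 4.142e+09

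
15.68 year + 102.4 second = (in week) 817.6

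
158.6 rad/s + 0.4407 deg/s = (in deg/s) 9088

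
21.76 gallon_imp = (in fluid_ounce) 3345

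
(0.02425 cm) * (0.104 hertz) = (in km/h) 9.079e-05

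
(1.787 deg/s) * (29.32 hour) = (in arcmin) 1.132e+07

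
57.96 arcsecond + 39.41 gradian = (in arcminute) 2129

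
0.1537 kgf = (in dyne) 1.507e+05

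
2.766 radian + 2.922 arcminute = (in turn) 0.4404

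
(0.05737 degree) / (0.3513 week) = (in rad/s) 4.713e-09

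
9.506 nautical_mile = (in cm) 1.761e+06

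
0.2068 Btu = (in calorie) 52.15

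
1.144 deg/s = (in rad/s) 0.01997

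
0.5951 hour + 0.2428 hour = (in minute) 50.27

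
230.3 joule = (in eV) 1.437e+21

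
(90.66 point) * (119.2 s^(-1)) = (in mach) 0.0112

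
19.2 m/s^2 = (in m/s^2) 19.2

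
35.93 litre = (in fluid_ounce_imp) 1265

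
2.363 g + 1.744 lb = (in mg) 7.934e+05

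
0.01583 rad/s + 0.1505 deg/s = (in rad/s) 0.01846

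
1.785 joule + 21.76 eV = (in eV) 1.114e+19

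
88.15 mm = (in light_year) 9.317e-18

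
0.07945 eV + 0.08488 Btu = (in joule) 89.55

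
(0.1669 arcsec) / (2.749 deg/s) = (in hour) 4.685e-09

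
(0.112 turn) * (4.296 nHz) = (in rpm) 2.887e-08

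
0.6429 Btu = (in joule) 678.3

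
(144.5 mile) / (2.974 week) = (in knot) 0.2513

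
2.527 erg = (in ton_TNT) 6.04e-17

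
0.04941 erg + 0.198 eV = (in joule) 4.941e-09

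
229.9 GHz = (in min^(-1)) 1.379e+13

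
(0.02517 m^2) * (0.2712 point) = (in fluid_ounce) 0.08143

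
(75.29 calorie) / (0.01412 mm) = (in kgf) 2.275e+06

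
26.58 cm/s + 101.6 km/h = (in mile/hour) 63.73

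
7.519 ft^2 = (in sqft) 7.519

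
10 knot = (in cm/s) 514.4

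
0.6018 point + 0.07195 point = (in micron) 237.7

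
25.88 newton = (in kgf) 2.639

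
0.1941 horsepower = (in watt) 144.7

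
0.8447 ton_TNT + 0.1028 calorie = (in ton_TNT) 0.8447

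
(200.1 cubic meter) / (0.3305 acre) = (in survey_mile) 9.296e-05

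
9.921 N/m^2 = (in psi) 0.001439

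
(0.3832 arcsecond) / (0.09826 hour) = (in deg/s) 3.009e-07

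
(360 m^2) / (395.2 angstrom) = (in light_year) 9.629e-07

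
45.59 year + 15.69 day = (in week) 2379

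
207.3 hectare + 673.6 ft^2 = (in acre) 512.3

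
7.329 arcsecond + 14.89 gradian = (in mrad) 233.9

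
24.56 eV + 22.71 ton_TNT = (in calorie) 2.271e+10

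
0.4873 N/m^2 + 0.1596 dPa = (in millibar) 0.005033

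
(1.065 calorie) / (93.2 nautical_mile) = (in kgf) 2.632e-06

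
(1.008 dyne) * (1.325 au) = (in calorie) 4.775e+05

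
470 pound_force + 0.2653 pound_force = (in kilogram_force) 213.3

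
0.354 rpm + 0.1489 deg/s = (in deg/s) 2.273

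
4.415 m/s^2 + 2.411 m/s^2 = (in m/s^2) 6.826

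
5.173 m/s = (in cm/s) 517.3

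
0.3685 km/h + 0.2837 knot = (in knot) 0.4827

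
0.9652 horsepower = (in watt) 719.7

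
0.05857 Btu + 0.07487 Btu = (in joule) 140.8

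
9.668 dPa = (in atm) 9.542e-06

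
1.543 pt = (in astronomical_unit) 3.639e-15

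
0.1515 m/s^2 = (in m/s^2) 0.1515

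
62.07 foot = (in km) 0.01892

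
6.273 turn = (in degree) 2258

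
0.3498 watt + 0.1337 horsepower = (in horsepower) 0.1342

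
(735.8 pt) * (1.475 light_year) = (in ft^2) 3.899e+16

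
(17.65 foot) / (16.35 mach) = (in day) 1.118e-08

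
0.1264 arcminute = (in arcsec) 7.584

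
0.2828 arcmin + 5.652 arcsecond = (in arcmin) 0.377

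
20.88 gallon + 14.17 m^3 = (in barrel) 89.62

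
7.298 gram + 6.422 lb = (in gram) 2920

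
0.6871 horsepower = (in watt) 512.4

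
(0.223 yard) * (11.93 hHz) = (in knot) 472.9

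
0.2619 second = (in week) 4.33e-07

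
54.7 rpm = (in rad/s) 5.728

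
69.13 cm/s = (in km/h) 2.489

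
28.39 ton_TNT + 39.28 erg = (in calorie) 2.839e+10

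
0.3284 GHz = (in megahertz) 328.4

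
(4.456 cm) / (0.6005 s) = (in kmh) 0.2671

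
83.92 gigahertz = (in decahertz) 8.392e+09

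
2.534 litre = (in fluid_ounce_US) 85.68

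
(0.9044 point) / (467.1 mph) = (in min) 2.547e-08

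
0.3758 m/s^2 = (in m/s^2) 0.3758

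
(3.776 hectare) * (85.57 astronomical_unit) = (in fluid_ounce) 1.634e+22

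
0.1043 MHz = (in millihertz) 1.043e+08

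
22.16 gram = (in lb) 0.04885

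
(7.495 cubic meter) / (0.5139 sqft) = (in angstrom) 1.57e+12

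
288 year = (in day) 1.051e+05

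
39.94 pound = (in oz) 639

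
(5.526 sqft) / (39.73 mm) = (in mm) 1.292e+04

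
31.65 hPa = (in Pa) 3165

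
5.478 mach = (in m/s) 1865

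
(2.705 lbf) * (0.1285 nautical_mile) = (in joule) 2864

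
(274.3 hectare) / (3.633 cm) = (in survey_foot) 2.477e+08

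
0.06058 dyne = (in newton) 6.058e-07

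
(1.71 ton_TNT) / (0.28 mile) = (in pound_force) 3.569e+06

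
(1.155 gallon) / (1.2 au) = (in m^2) 2.436e-14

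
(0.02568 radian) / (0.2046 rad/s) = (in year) 3.98e-09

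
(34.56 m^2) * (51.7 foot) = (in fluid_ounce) 1.842e+07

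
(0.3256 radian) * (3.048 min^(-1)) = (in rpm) 0.1579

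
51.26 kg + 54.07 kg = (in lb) 232.2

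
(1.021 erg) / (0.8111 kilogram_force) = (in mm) 1.284e-05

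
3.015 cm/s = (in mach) 8.855e-05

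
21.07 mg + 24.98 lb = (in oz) 399.7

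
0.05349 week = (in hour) 8.986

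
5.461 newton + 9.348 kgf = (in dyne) 9.713e+06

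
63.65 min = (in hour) 1.061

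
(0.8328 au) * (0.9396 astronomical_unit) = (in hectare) 1.751e+18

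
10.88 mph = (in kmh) 17.51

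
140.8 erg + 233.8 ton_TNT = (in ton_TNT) 233.8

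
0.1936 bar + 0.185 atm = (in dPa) 3.811e+05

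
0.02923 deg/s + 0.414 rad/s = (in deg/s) 23.75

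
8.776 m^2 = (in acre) 0.002169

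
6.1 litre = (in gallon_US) 1.611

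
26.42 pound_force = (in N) 117.5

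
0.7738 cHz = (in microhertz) 7738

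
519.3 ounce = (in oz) 519.3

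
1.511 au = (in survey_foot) 7.416e+11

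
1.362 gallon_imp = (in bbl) 0.03895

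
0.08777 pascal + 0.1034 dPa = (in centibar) 9.811e-05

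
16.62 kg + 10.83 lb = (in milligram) 2.153e+07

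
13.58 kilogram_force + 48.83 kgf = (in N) 612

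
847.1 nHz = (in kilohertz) 8.471e-10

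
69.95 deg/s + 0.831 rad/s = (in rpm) 19.59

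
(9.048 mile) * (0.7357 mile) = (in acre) 4260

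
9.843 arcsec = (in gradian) 0.003038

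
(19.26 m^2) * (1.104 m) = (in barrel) 133.7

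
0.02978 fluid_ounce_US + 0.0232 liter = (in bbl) 0.0001515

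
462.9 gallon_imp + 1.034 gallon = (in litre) 2108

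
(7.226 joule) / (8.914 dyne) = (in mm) 8.106e+07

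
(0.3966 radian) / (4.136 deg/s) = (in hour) 0.001526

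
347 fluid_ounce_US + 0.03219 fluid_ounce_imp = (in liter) 10.26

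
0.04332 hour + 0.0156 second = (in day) 0.001805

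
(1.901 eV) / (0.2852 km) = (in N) 1.068e-21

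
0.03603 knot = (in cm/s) 1.854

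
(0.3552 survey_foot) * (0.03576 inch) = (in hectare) 9.834e-09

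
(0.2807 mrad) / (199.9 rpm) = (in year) 4.252e-13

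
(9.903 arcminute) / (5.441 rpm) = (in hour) 1.404e-06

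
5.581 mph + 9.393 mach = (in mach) 9.4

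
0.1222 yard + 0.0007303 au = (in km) 1.093e+05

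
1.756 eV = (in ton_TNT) 6.724e-29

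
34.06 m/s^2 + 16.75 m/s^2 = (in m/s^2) 50.81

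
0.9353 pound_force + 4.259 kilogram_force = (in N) 45.93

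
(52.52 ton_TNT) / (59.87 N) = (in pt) 1.04e+13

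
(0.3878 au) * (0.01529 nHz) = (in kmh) 3.193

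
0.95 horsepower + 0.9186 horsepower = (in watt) 1393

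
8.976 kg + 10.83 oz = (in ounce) 327.4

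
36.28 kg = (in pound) 79.98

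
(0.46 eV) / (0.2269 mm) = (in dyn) 3.248e-11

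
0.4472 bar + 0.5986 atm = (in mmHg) 790.4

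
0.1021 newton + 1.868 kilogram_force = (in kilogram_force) 1.878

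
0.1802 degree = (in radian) 0.003145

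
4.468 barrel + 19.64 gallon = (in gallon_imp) 172.6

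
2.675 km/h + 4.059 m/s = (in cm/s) 480.2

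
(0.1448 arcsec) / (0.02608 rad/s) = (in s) 2.692e-05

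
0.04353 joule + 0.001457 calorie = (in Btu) 4.704e-05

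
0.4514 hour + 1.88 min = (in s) 1738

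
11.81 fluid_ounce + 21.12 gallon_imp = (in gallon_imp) 21.2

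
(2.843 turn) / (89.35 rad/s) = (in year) 6.34e-09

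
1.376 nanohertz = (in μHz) 0.001376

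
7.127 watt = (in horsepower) 0.009557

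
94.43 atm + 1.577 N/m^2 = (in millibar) 9.568e+04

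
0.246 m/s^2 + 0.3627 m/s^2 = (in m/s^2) 0.6087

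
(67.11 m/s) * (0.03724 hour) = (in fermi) 8.997e+18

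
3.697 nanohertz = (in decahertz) 3.697e-10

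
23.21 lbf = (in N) 103.2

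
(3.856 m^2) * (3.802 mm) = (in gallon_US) 3.873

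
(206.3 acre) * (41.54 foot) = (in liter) 1.057e+10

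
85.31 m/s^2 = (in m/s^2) 85.31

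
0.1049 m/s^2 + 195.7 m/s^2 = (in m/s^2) 195.8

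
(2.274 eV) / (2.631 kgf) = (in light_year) 1.493e-36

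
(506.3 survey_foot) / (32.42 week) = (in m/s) 7.87e-06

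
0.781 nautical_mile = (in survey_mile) 0.8988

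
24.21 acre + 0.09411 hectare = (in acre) 24.44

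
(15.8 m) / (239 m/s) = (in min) 0.001102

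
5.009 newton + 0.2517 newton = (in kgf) 0.5364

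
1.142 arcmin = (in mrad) 0.3322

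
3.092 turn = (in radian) 19.43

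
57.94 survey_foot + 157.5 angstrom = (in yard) 19.31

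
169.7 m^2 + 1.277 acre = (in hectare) 0.5338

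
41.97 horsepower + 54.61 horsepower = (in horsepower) 96.58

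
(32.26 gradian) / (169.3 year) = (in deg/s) 5.438e-09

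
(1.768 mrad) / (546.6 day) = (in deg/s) 2.145e-09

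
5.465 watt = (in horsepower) 0.007329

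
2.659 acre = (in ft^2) 1.158e+05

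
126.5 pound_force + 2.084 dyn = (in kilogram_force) 57.38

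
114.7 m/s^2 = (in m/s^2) 114.7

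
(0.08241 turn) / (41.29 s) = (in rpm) 0.1198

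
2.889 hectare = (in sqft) 3.11e+05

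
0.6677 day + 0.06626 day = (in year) 0.002011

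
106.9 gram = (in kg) 0.1069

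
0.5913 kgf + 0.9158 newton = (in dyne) 6.714e+05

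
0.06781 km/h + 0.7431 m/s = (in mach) 0.002238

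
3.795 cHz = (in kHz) 3.795e-05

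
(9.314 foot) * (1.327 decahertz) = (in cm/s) 3767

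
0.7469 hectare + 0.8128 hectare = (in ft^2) 1.679e+05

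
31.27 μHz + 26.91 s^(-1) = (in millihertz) 2.691e+04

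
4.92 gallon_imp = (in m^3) 0.02237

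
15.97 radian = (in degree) 915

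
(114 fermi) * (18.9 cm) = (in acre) 5.324e-18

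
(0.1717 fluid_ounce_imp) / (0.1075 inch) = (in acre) 4.415e-07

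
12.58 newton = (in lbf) 2.828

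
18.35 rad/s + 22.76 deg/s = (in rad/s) 18.75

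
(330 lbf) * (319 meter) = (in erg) 4.683e+12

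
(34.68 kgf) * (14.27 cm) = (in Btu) 0.046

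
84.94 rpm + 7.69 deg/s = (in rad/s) 9.029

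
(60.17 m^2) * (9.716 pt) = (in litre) 206.2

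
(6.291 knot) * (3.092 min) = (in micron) 6.004e+08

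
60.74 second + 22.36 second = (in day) 0.0009618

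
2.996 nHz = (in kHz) 2.996e-12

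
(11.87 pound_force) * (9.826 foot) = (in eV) 9.87e+20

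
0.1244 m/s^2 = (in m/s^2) 0.1244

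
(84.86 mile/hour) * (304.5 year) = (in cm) 3.643e+13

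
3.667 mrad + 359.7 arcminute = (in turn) 0.01724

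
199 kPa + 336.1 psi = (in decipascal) 2.516e+07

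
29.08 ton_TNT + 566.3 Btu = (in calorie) 2.908e+10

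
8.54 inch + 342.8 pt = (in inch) 13.3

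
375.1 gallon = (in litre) 1420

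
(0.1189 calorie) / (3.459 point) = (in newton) 407.7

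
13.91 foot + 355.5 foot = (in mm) 1.126e+05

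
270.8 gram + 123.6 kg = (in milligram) 1.239e+08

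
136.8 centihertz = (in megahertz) 1.368e-06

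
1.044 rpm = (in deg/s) 6.264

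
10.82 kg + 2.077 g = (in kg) 10.82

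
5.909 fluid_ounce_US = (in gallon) 0.04616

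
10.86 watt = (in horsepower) 0.01456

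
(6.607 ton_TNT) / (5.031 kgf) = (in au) 0.003745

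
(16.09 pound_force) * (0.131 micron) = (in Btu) 8.887e-09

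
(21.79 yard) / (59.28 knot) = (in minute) 0.01089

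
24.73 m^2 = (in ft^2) 266.2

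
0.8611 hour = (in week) 0.005126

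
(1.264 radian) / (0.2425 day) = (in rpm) 0.0005761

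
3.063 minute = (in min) 3.063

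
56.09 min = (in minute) 56.09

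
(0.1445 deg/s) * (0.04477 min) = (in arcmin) 23.29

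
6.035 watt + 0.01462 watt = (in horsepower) 0.008113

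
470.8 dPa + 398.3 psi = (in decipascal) 2.746e+07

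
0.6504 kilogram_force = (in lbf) 1.434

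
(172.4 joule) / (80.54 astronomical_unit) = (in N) 1.431e-11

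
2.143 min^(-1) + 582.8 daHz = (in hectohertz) 58.28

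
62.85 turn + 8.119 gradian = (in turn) 62.87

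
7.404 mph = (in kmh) 11.92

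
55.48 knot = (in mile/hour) 63.85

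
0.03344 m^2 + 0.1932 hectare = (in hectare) 0.1932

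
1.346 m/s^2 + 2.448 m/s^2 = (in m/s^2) 3.794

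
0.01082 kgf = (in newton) 0.1061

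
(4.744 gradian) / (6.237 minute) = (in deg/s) 0.01141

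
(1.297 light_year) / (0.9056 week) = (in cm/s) 2.24e+12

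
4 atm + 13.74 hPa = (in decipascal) 4.067e+06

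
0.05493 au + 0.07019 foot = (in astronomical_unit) 0.05493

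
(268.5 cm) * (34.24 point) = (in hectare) 3.243e-06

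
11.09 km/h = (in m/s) 3.081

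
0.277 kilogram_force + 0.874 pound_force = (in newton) 6.604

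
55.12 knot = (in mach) 0.08328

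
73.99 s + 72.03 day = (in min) 1.037e+05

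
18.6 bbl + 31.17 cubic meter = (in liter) 3.413e+04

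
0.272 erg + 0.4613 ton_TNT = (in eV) 1.205e+28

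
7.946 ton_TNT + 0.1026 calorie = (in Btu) 3.151e+07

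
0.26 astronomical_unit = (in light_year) 4.111e-06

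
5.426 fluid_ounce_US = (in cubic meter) 0.0001605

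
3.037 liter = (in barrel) 0.0191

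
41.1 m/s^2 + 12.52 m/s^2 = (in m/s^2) 53.62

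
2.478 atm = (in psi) 36.42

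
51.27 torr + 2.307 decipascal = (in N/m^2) 6836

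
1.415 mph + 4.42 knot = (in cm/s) 290.6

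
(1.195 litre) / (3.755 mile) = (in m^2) 1.977e-07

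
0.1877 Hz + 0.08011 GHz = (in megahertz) 80.11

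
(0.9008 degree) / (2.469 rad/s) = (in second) 0.006368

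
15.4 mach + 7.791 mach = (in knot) 1.535e+04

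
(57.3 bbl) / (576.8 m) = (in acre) 3.903e-06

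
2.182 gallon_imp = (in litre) 9.92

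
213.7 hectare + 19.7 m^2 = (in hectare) 213.7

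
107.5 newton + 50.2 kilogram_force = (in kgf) 61.16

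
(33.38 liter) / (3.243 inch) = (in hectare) 4.052e-05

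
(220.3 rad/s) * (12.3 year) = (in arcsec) 1.763e+16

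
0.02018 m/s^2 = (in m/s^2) 0.02018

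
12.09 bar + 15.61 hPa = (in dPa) 1.211e+07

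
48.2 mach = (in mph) 3.671e+04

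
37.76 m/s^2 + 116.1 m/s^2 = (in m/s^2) 153.9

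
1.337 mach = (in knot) 884.9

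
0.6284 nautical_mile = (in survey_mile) 0.7231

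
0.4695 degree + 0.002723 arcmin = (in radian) 0.008195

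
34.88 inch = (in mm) 886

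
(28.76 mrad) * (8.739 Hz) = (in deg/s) 14.4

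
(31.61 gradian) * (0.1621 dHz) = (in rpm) 0.07686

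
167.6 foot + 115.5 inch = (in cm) 5402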